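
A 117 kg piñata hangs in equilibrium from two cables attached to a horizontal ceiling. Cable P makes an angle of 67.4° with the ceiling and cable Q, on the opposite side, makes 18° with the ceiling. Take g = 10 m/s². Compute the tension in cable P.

T_P ≈ 1120 N

Weight W = 117 × 10 = 1170 N acts straight down.
Horizontal: T_P cos 67.4° = T_Q cos 18°  →  T_Q = 0.4041 T_P.
Vertical: T_P sin 67.4° + T_Q sin 18° = 1170.
Substituting the horizontal relation into the vertical equation gives 1.048 T_P = 1170, so T_P = 1116 N.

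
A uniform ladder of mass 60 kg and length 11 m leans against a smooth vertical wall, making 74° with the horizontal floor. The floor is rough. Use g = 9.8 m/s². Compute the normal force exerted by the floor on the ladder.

N_floor ≈ 588 N

ΣF_y = 0: N_floor = 60×9.8 = 588 N.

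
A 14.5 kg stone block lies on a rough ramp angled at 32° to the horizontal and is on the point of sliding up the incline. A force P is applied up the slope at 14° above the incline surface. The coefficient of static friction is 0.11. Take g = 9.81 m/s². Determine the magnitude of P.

On the verge of sliding up the incline, friction equals μN and acts down the slope.
Perpendicular: N + P sin 14° = W cos 32° = 120.6 N.
Along incline: P cos 14° = W sin 32° + μN  with W sin 32° = 75.38 N.
Solving the pair for P and N: P = 88.92 N, N = 99.12 N (and f = μN = 10.9 N).

P ≈ 88.9 N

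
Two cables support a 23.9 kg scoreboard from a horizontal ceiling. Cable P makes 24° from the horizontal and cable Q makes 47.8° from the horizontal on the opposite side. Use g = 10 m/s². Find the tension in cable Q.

T_Q ≈ 230 N

Weight W = 23.9 × 10 = 239 N acts straight down.
Horizontal: T_P cos 24° = T_Q cos 47.8°  →  T_P = 0.7353 T_Q.
Vertical: T_P sin 24° + T_Q sin 47.8° = 239.
Substituting the horizontal relation into the vertical equation gives 1.04 T_Q = 239, so T_Q = 229.8 N.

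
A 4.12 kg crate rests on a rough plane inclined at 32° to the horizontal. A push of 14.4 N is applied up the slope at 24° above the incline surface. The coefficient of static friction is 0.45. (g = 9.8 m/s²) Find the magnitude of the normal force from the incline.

N ≈ 28.4 N

Axes along / perpendicular to the incline. W sin 32° = 21.4 N down-slope; W cos 32° = 34.24 N into the surface.
Perpendicular: N = W cos 32° − P sin 24° = 34.24 − 5.857 = 28.38 N.
Along incline: P cos 24° + f = W sin 32° (friction acts up-slope) → f = 21.4 − 13.16 = 8.241 N.
|f| = 8.241 N ≤ μN = 12.77 N, so the crate is indeed static.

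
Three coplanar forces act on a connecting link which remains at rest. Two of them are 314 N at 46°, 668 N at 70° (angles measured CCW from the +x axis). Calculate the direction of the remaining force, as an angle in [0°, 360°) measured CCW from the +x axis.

Sum the known components: ΣF_x = 446.6 N, ΣF_y = 853.6 N.
For equilibrium the remaining force must supply (−ΣF_x, −ΣF_y) = (-446.6, -853.6) N.
Magnitude = √((-446.6)² + (-853.6)²) = 963.4 N; direction = atan2(-853.6, -446.6) = 242.4°.

θ ≈ 242°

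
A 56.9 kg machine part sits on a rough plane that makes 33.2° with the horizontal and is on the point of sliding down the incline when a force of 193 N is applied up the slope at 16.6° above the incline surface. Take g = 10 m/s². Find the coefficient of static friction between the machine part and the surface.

μ ≈ 0.301

On the verge of sliding down the incline, friction is at its maximum μN and acts up the slope.
Perpendicular to incline: N = W cos 33.2° − P sin 16.6° = 476.1 − 55.14 = 421 N.
Along incline: P cos 16.6° + μN = W sin 33.2° → μ = (W sin 33.2° − P cos 16.6°) / N = 0.3007.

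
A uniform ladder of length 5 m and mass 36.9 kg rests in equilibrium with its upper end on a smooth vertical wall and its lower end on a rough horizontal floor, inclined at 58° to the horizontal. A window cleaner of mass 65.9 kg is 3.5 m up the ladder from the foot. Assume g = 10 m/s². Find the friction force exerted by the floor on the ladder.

Torques about the foot: N_wall · 5 sin 58° = 36.9×10×2.5 cos 58° + 65.9×10×3.5 cos 58° → N_wall = 403.54 N.
ΣF_x = 0: f_floor = N_wall = 403.54 N.

f ≈ 404 N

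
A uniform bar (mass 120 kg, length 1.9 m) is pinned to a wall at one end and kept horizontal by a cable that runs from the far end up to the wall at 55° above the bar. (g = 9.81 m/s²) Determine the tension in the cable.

T ≈ 719 N

Take torques about the hinge: T sin 55° · 1.9 = 120×9.81×0.95 = 1118.3 N·m.
So T = 1118.3 / (0.8192 × 1.9) = 718.55 N.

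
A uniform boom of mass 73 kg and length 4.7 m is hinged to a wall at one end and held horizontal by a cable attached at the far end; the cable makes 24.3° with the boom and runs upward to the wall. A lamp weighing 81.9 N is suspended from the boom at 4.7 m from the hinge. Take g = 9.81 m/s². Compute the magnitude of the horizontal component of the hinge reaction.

Take torques about the hinge: T sin 24.3° · 4.7 = 73×9.81×2.35 + 81.9×4.7 = 2067.8 N·m.
So T = 2067.8 / (0.4115 × 4.7) = 1069.1 N.
ΣF_x = 0: H_x = T cos 24.3° = 974.41 N.

H_x ≈ 974 N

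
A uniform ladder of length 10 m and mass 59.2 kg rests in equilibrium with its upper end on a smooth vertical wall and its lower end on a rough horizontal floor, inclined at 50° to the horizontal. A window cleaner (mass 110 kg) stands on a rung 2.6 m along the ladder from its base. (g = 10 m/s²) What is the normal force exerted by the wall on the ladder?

Torques about the foot: N_wall · 10 sin 50° = 59.2×10×5 cos 50° + 110×10×2.6 cos 50° → N_wall = 488.36 N.

N_wall ≈ 488 N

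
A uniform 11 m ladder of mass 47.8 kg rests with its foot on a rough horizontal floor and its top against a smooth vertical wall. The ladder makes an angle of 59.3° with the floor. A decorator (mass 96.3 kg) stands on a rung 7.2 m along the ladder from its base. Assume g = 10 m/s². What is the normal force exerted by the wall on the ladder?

N_wall ≈ 516 N

Torques about the foot: N_wall · 11 sin 59.3° = 47.8×10×5.5 cos 59.3° + 96.3×10×7.2 cos 59.3° → N_wall = 516.17 N.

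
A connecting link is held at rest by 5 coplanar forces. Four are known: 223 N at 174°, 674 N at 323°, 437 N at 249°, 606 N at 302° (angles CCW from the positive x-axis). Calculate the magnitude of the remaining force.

F ≈ 1390 N

Sum the known components: ΣF_x = 481 N, ΣF_y = -1304 N.
For equilibrium the remaining force must supply (−ΣF_x, −ΣF_y) = (-481, 1304) N.
Magnitude = √((-481)² + (1304)²) = 1390 N; direction = atan2(1304, -481) = 110.2°.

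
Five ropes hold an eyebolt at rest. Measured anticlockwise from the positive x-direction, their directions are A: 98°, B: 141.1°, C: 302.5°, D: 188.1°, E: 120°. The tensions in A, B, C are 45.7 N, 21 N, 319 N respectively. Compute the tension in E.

T_E ≈ 247 N

Resolve: ΣF_x = 45.7 cos 98° + 21 cos 141.1° + 319 cos 302.5° + T_D cos 188.1° + T_E cos 120° = 0.
        ΣF_y = 45.7 sin 98° + 21 sin 141.1° + 319 sin 302.5° + T_D sin 188.1° + T_E sin 120° = 0.
The known terms sum to (148.7, -210.6) N, so -0.9900 T_D − 0.5000 T_E = -148.7 and -0.1409 T_D + 0.8660 T_E = 210.6.
Solving simultaneously: T_D = 25.30 N, T_E = 247.3 N.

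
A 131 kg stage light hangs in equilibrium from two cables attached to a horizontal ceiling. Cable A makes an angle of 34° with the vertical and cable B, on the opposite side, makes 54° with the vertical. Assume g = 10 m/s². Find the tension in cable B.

T_B ≈ 733 N

Angles from the horizontal: cable A is 90° − 34° = 56°, cable B is 90° − 54° = 36°.
Weight W = 131 × 10 = 1310 N acts straight down.
Horizontal: T_A cos 56° = T_B cos 36°  →  T_A = 1.447 T_B.
Vertical: T_A sin 56° + T_B sin 36° = 1310.
Substituting the horizontal relation into the vertical equation gives 1.787 T_B = 1310, so T_B = 733 N.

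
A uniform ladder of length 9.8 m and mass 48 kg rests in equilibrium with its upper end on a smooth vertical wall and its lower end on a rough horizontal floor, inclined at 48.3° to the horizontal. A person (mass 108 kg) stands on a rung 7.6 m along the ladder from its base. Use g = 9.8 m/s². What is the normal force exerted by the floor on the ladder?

N_floor ≈ 1530 N

ΣF_y = 0: N_floor = 48×9.8 + 108×9.8 = 1528.8 N.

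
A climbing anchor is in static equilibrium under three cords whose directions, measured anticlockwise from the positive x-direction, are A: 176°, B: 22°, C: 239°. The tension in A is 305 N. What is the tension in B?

Resolve: ΣF_x = 305 cos 176° + T_B cos 22° + T_C cos 239° = 0.
        ΣF_y = 305 sin 176° + T_B sin 22° + T_C sin 239° = 0.
The known terms sum to (-304.3, 21.28) N, so 0.9272 T_B − 0.5150 T_C = 304.3 and 0.3746 T_B − 0.8572 T_C = -21.28.
Solving simultaneously: T_B = 451.6 N, T_C = 222.2 N.

T_B ≈ 452 N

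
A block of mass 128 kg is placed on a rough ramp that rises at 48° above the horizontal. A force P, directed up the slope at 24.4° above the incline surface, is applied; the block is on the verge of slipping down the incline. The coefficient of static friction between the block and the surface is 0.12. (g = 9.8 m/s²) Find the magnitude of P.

P ≈ 966 N

On the verge of sliding down the incline, friction equals μN and acts up the slope.
Perpendicular: N + P sin 24.4° = W cos 48° = 839.4 N.
Along incline: P cos 24.4° + μN = W sin 48° with W sin 48° = 932.2 N.
Solving the pair for P and N: P = 965.6 N, N = 440.5 N (and f = μN = 52.86 N).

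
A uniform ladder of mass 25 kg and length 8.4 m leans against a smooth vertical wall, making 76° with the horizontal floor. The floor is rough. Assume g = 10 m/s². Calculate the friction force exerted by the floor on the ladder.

Torques about the foot: N_wall · 8.4 sin 76° = 25×10×4.2 cos 76° → N_wall = 31.166 N.
ΣF_x = 0: f_floor = N_wall = 31.166 N.

f ≈ 31.2 N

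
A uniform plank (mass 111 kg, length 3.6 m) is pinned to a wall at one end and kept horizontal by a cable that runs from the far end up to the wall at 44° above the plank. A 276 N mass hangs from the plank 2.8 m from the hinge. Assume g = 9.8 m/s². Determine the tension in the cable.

Take torques about the hinge: T sin 44° · 3.6 = 111×9.8×1.8 + 276×2.8 = 2730.8 N·m.
So T = 2730.8 / (0.6947 × 3.6) = 1092 N.

T ≈ 1090 N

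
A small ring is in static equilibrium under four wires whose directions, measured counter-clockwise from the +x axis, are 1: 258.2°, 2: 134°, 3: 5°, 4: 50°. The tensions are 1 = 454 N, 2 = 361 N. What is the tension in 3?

Resolve: ΣF_x = 454 cos 258.2° + 361 cos 134° + T_3 cos 5° + T_4 cos 50° = 0.
        ΣF_y = 454 sin 258.2° + 361 sin 134° + T_3 sin 5° + T_4 sin 50° = 0.
The known terms sum to (-343.6, -184.7) N, so 0.9962 T_3 + 0.6428 T_4 = 343.6 and 0.0872 T_3 + 0.7660 T_4 = 184.7.
Solving simultaneously: T_3 = 204.3 N, T_4 = 217.9 N.

T_3 ≈ 204 N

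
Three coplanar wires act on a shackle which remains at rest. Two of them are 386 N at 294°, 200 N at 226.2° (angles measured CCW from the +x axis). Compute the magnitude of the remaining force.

F ≈ 497 N

Sum the known components: ΣF_x = 18.57 N, ΣF_y = -497 N.
For equilibrium the remaining force must supply (−ΣF_x, −ΣF_y) = (-18.57, 497) N.
Magnitude = √((-18.57)² + (497)²) = 497.3 N; direction = atan2(497, -18.57) = 92.1°.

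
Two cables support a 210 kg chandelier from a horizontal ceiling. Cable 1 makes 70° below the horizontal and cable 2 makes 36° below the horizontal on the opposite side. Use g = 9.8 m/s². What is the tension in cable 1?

T_1 ≈ 1730 N

Weight W = 210 × 9.8 = 2058 N acts straight down.
Horizontal: T_1 cos 70° = T_2 cos 36°  →  T_2 = 0.4228 T_1.
Vertical: T_1 sin 70° + T_2 sin 36° = 2058.
Substituting the horizontal relation into the vertical equation gives 1.188 T_1 = 2058, so T_1 = 1732 N.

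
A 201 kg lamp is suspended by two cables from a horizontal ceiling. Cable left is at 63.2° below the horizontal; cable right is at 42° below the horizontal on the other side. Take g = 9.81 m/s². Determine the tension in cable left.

T_left ≈ 1520 N

Weight W = 201 × 9.81 = 1972 N acts straight down.
Horizontal: T_left cos 63.2° = T_right cos 42°  →  T_right = 0.6067 T_left.
Vertical: T_left sin 63.2° + T_right sin 42° = 1972.
Substituting the horizontal relation into the vertical equation gives 1.299 T_left = 1972, so T_left = 1518 N.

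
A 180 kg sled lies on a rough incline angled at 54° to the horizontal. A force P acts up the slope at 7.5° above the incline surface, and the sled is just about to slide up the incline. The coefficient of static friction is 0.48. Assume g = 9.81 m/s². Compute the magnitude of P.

On the verge of sliding up the incline, friction equals μN and acts down the slope.
Perpendicular: N + P sin 7.5° = W cos 54° = 1038 N.
Along incline: P cos 7.5° = W sin 54° + μN  with W sin 54° = 1429 N.
Solving the pair for P and N: P = 1828 N, N = 799.3 N (and f = μN = 383.7 N).

P ≈ 1830 N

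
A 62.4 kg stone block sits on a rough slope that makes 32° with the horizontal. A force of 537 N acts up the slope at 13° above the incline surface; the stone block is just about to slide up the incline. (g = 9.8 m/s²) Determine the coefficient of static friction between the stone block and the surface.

On the verge of sliding up the incline, friction is at its maximum μN and acts down the slope.
Perpendicular to incline: N = W cos 32° − P sin 13° = 518.6 − 120.8 = 397.8 N.
Along incline: P cos 13° − μN = W sin 32° → μ = −(W sin 32° − P cos 13°) / N = 0.5007.

μ ≈ 0.501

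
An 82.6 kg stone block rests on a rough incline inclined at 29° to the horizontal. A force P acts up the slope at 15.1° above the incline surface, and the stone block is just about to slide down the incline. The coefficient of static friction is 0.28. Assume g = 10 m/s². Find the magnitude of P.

P ≈ 222 N

On the verge of sliding down the incline, friction equals μN and acts up the slope.
Perpendicular: N + P sin 15.1° = W cos 29° = 722.4 N.
Along incline: P cos 15.1° + μN = W sin 29° with W sin 29° = 400.5 N.
Solving the pair for P and N: P = 222 N, N = 664.6 N (and f = μN = 186.1 N).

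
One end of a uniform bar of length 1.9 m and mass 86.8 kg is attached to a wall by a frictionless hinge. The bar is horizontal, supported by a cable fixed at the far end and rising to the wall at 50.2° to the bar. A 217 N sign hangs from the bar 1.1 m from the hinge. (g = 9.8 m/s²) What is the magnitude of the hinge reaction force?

|H| ≈ 691 N

Take torques about the hinge: T sin 50.2° · 1.9 = 86.8×9.8×0.95 + 217×1.1 = 1046.8 N·m.
So T = 1046.8 / (0.7683 × 1.9) = 717.12 N.
ΣF_x = 0: H_x = T cos 50.2° = 459.04 N.
ΣF_y = 0: H_y = (86.8×9.8 + 217) − T sin 50.2° = 1067.6 − 550.95 = 516.69 N.
|H| = √(H_x² + H_y²) = √((459.04)² + (516.69)²) = 691.14 N.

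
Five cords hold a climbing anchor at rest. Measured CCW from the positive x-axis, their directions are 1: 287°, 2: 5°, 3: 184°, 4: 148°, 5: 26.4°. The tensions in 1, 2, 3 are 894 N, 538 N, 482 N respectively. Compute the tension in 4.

T_4 ≈ 1050 N

Resolve: ΣF_x = 894 cos 287° + 538 cos 5° + 482 cos 184° + T_4 cos 148° + T_5 cos 26.4° = 0.
        ΣF_y = 894 sin 287° + 538 sin 5° + 482 sin 184° + T_4 sin 148° + T_5 sin 26.4° = 0.
The known terms sum to (316.5, -841.7) N, so -0.8480 T_4 + 0.8957 T_5 = -316.5 and 0.5299 T_4 + 0.4446 T_5 = 841.7.
Solving simultaneously: T_4 = 1050 N, T_5 = 641.1 N.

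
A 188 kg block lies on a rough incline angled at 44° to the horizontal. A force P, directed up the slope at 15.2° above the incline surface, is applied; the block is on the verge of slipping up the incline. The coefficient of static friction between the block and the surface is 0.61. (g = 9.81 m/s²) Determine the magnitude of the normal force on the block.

On the verge of sliding up the incline, friction equals μN and acts down the slope.
Perpendicular: N + P sin 15.2° = W cos 44° = 1327 N.
Along incline: P cos 15.2° = W sin 44° + μN  with W sin 44° = 1281 N.
Solving the pair for P and N: P = 1858 N, N = 839.5 N (and f = μN = 512.1 N).

N ≈ 839 N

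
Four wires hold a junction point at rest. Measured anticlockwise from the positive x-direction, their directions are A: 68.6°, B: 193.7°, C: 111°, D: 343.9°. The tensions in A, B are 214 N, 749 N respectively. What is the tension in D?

Resolve: ΣF_x = 214 cos 68.6° + 749 cos 193.7° + T_C cos 111° + T_D cos 343.9° = 0.
        ΣF_y = 214 sin 68.6° + 749 sin 193.7° + T_C sin 111° + T_D sin 343.9° = 0.
The known terms sum to (-649.6, 21.85) N, so -0.3584 T_C + 0.9608 T_D = 649.6 and 0.9336 T_C − 0.2773 T_D = -21.85.
Solving simultaneously: T_C = 199.5 N, T_D = 750.6 N.

T_D ≈ 751 N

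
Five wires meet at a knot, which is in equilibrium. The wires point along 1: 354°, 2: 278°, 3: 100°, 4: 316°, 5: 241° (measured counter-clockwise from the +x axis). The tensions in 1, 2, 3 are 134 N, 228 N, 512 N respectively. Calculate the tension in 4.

T_4 ≈ 63.8 N

Resolve: ΣF_x = 134 cos 354° + 228 cos 278° + 512 cos 100° + T_4 cos 316° + T_5 cos 241° = 0.
        ΣF_y = 134 sin 354° + 228 sin 278° + 512 sin 100° + T_4 sin 316° + T_5 sin 241° = 0.
The known terms sum to (76.09, 264.4) N, so 0.7193 T_4 − 0.4848 T_5 = -76.09 and -0.6947 T_4 − 0.8746 T_5 = -264.4.
Solving simultaneously: T_4 = 63.83 N, T_5 = 251.6 N.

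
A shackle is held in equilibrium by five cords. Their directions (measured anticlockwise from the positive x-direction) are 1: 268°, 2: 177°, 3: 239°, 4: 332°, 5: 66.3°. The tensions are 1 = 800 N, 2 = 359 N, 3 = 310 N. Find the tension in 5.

Resolve: ΣF_x = 800 cos 268° + 359 cos 177° + 310 cos 239° + T_4 cos 332° + T_5 cos 66.3° = 0.
        ΣF_y = 800 sin 268° + 359 sin 177° + 310 sin 239° + T_4 sin 332° + T_5 sin 66.3° = 0.
The known terms sum to (-546.1, -1046) N, so 0.8829 T_4 + 0.4019 T_5 = 546.1 and -0.4695 T_4 + 0.9157 T_5 = 1046.
Solving simultaneously: T_4 = 79.64 N, T_5 = 1184 N.

T_5 ≈ 1180 N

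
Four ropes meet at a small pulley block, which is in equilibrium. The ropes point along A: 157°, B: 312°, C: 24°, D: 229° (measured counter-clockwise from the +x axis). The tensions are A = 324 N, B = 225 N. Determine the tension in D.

T_D ≈ 54.4 N

Resolve: ΣF_x = 324 cos 157° + 225 cos 312° + T_C cos 24° + T_D cos 229° = 0.
        ΣF_y = 324 sin 157° + 225 sin 312° + T_C sin 24° + T_D sin 229° = 0.
The known terms sum to (-147.7, -40.61) N, so 0.9135 T_C − 0.6561 T_D = 147.7 and 0.4067 T_C − 0.7547 T_D = 40.61.
Solving simultaneously: T_C = 200.7 N, T_D = 54.35 N.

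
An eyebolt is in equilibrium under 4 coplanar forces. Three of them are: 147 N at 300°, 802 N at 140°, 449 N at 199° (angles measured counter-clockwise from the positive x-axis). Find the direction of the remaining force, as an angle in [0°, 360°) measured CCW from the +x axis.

θ ≈ 346°

Sum the known components: ΣF_x = -965.4 N, ΣF_y = 242 N.
For equilibrium the remaining force must supply (−ΣF_x, −ΣF_y) = (965.4, -242) N.
Magnitude = √((965.4)² + (-242)²) = 995.3 N; direction = atan2(-242, 965.4) = 345.9°.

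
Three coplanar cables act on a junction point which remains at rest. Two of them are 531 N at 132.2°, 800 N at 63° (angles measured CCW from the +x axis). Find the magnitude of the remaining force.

Sum the known components: ΣF_x = 6.509 N, ΣF_y = 1106 N.
For equilibrium the remaining force must supply (−ΣF_x, −ΣF_y) = (-6.509, -1106) N.
Magnitude = √((-6.509)² + (-1106)²) = 1106 N; direction = atan2(-1106, -6.509) = 269.7°.

F ≈ 1110 N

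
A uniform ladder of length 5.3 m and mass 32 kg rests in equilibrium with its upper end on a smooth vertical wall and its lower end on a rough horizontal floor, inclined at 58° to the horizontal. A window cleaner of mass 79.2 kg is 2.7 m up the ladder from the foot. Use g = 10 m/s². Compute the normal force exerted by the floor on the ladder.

ΣF_y = 0: N_floor = 32×10 + 79.2×10 = 1112 N.

N_floor ≈ 1110 N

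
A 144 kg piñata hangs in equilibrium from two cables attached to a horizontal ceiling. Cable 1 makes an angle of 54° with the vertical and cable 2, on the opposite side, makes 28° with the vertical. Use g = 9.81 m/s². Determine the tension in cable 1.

T_1 ≈ 670 N

Angles from the horizontal: cable 1 is 90° − 54° = 36°, cable 2 is 90° − 28° = 62°.
Weight W = 144 × 9.81 = 1413 N acts straight down.
Horizontal: T_1 cos 36° = T_2 cos 62°  →  T_2 = 1.723 T_1.
Vertical: T_1 sin 36° + T_2 sin 62° = 1413.
Substituting the horizontal relation into the vertical equation gives 2.109 T_1 = 1413, so T_1 = 669.7 N.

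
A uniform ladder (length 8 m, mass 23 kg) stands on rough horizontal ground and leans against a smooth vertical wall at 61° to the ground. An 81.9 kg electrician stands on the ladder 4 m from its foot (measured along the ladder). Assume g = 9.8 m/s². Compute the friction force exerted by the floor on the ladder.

f ≈ 285 N

Torques about the foot: N_wall · 8 sin 61° = 23×9.8×4 cos 61° + 81.9×9.8×4 cos 61° → N_wall = 284.92 N.
ΣF_x = 0: f_floor = N_wall = 284.92 N.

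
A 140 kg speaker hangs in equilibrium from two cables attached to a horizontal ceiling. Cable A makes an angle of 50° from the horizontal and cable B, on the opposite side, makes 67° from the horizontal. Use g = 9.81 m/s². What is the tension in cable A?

Weight W = 140 × 9.81 = 1373 N acts straight down.
Horizontal: T_A cos 50° = T_B cos 67°  →  T_B = 1.645 T_A.
Vertical: T_A sin 50° + T_B sin 67° = 1373.
Substituting the horizontal relation into the vertical equation gives 2.28 T_A = 1373, so T_A = 602.3 N.

T_A ≈ 602 N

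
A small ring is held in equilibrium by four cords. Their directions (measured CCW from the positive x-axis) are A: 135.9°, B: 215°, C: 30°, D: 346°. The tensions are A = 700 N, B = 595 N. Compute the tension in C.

T_C ≈ 141 N

Resolve: ΣF_x = 700 cos 135.9° + 595 cos 215° + T_C cos 30° + T_D cos 346° = 0.
        ΣF_y = 700 sin 135.9° + 595 sin 215° + T_C sin 30° + T_D sin 346° = 0.
The known terms sum to (-990.1, 145.9) N, so 0.8660 T_C + 0.9703 T_D = 990.1 and 0.5000 T_C − 0.2419 T_D = -145.9.
Solving simultaneously: T_C = 141.1 N, T_D = 894.5 N.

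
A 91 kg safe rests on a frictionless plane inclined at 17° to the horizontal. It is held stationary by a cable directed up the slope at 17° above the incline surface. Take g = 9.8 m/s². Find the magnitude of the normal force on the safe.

Take axes along and perpendicular to the incline. Weight components: W sin 17° = 260.7 N down-slope, W cos 17° = 852.8 N into the surface.
Along incline: T cos 17° = W sin 17° → T = 272.7 N.
Perpendicular: N = W cos 17° − T sin 17° = 773.1 N.

N ≈ 773 N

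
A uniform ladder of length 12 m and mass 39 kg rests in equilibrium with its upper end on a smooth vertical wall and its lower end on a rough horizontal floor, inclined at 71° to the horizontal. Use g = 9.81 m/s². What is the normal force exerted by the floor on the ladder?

N_floor ≈ 383 N

ΣF_y = 0: N_floor = 39×9.81 = 382.59 N.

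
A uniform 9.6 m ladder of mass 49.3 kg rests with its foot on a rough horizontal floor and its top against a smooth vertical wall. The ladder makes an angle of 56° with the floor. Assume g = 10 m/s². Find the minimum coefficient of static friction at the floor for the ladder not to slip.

μ_min ≈ 0.337

ΣF_y = 0: N_floor = 49.3×10 = 493 N.
Torques about the foot: N_wall · 9.6 sin 56° = 49.3×10×4.8 cos 56° → N_wall = 166.27 N.
ΣF_x = 0: f_floor = N_wall = 166.27 N.
μ_min = f_floor / N_floor = 166.27 / 493 = 0.3373.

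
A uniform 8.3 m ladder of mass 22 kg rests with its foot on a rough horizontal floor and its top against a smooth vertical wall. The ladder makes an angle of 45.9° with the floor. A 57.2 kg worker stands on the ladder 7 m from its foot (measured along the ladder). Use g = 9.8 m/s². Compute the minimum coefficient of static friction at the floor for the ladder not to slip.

ΣF_y = 0: N_floor = 22×9.8 + 57.2×9.8 = 776.16 N.
Torques about the foot: N_wall · 8.3 sin 45.9° = 22×9.8×4.15 cos 45.9° + 57.2×9.8×7 cos 45.9° → N_wall = 562.6 N.
ΣF_x = 0: f_floor = N_wall = 562.6 N.
μ_min = f_floor / N_floor = 562.6 / 776.16 = 0.7249.

μ_min ≈ 0.725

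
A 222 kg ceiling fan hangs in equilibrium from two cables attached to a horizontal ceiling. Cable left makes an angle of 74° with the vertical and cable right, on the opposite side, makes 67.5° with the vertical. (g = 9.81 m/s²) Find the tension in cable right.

Angles from the horizontal: cable left is 90° − 74° = 16°, cable right is 90° − 67.5° = 22.5°.
Weight W = 222 × 9.81 = 2178 N acts straight down.
Horizontal: T_left cos 16° = T_right cos 22.5°  →  T_left = 0.9611 T_right.
Vertical: T_left sin 16° + T_right sin 22.5° = 2178.
Substituting the horizontal relation into the vertical equation gives 0.6476 T_right = 2178, so T_right = 3363 N.

T_right ≈ 3360 N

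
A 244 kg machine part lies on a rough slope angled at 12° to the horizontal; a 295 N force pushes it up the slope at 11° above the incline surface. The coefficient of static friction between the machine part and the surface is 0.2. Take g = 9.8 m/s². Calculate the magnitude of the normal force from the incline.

Axes along / perpendicular to the incline. W sin 12° = 497.2 N down-slope; W cos 12° = 2339 N into the surface.
Perpendicular: N = W cos 12° − P sin 11° = 2339 − 56.29 = 2283 N.
Along incline: P cos 11° + f = W sin 12° (friction acts up-slope) → f = 497.2 − 289.6 = 207.6 N.
|f| = 207.6 N ≤ μN = 456.5 N, so the machine part is indeed static.

N ≈ 2280 N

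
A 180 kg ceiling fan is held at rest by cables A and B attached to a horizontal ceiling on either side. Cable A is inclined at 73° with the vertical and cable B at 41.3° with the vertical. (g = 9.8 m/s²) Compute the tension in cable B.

T_B ≈ 1850 N

Angles from the horizontal: cable A is 90° − 73° = 17°, cable B is 90° − 41.3° = 48.7°.
Weight W = 180 × 9.8 = 1764 N acts straight down.
Horizontal: T_A cos 17° = T_B cos 48.7°  →  T_A = 0.6902 T_B.
Vertical: T_A sin 17° + T_B sin 48.7° = 1764.
Substituting the horizontal relation into the vertical equation gives 0.953 T_B = 1764, so T_B = 1851 N.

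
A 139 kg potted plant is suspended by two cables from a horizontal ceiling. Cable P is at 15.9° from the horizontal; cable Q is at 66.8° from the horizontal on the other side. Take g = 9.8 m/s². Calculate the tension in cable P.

T_P ≈ 541 N

Weight W = 139 × 9.8 = 1362 N acts straight down.
Horizontal: T_P cos 15.9° = T_Q cos 66.8°  →  T_Q = 2.441 T_P.
Vertical: T_P sin 15.9° + T_Q sin 66.8° = 1362.
Substituting the horizontal relation into the vertical equation gives 2.518 T_P = 1362, so T_P = 541 N.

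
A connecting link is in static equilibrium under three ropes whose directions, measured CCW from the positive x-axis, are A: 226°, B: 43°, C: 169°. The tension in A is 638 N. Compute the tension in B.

Resolve: ΣF_x = 638 cos 226° + T_B cos 43° + T_C cos 169° = 0.
        ΣF_y = 638 sin 226° + T_B sin 43° + T_C sin 169° = 0.
The known terms sum to (-443.2, -458.9) N, so 0.7314 T_B − 0.9816 T_C = 443.2 and 0.6820 T_B + 0.1908 T_C = 458.9.
Solving simultaneously: T_B = 661.4 N, T_C = 41.27 N.

T_B ≈ 661 N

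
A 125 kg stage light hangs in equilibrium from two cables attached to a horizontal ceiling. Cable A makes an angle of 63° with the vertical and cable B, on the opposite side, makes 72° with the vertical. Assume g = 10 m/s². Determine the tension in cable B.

Angles from the horizontal: cable A is 90° − 63° = 27°, cable B is 90° − 72° = 18°.
Weight W = 125 × 10 = 1250 N acts straight down.
Horizontal: T_A cos 27° = T_B cos 18°  →  T_A = 1.067 T_B.
Vertical: T_A sin 27° + T_B sin 18° = 1250.
Substituting the horizontal relation into the vertical equation gives 0.7936 T_B = 1250, so T_B = 1575 N.

T_B ≈ 1580 N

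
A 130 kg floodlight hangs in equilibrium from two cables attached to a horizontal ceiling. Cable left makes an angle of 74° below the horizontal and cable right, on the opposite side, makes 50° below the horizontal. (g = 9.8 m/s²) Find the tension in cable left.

Weight W = 130 × 9.8 = 1274 N acts straight down.
Horizontal: T_left cos 74° = T_right cos 50°  →  T_right = 0.4288 T_left.
Vertical: T_left sin 74° + T_right sin 50° = 1274.
Substituting the horizontal relation into the vertical equation gives 1.29 T_left = 1274, so T_left = 987.8 N.

T_left ≈ 988 N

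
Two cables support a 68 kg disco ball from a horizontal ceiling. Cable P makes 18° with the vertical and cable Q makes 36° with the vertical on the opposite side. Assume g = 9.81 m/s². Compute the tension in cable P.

Angles from the horizontal: cable P is 90° − 18° = 72°, cable Q is 90° − 36° = 54°.
Weight W = 68 × 9.81 = 667.1 N acts straight down.
Horizontal: T_P cos 72° = T_Q cos 54°  →  T_Q = 0.5257 T_P.
Vertical: T_P sin 72° + T_Q sin 54° = 667.1.
Substituting the horizontal relation into the vertical equation gives 1.376 T_P = 667.1, so T_P = 484.7 N.

T_P ≈ 485 N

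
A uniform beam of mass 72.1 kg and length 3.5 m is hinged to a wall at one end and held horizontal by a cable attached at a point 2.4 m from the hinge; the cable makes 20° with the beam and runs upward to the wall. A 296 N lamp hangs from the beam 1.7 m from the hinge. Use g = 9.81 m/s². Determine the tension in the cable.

Take torques about the hinge: T sin 20° · 2.4 = 72.1×9.81×1.75 + 296×1.7 = 1741 N·m.
So T = 1741 / (0.3420 × 2.4) = 2120.9 N.

T ≈ 2120 N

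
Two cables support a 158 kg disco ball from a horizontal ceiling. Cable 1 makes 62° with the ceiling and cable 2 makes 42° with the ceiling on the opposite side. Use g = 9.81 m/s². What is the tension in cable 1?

Weight W = 158 × 9.81 = 1550 N acts straight down.
Horizontal: T_1 cos 62° = T_2 cos 42°  →  T_2 = 0.6317 T_1.
Vertical: T_1 sin 62° + T_2 sin 42° = 1550.
Substituting the horizontal relation into the vertical equation gives 1.306 T_1 = 1550, so T_1 = 1187 N.

T_1 ≈ 1190 N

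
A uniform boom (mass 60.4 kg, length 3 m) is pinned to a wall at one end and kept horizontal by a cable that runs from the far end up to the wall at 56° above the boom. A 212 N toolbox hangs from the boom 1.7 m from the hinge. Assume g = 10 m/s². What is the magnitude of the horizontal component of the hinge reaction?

H_x ≈ 285 N

Take torques about the hinge: T sin 56° · 3 = 60.4×10×1.5 + 212×1.7 = 1266.4 N·m.
So T = 1266.4 / (0.8290 × 3) = 509.18 N.
ΣF_x = 0: H_x = T cos 56° = 284.73 N.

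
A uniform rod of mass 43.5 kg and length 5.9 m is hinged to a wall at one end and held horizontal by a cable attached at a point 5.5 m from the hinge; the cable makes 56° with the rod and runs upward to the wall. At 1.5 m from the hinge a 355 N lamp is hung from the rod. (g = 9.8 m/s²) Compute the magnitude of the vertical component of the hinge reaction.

Take torques about the hinge: T sin 56° · 5.5 = 43.5×9.8×2.95 + 355×1.5 = 1790.1 N·m.
So T = 1790.1 / (0.8290 × 5.5) = 392.59 N.
ΣF_y = 0: H_y = (43.5×9.8 + 355) − T sin 56° = 781.3 − 325.47 = 455.83 N.

|H_y| ≈ 456 N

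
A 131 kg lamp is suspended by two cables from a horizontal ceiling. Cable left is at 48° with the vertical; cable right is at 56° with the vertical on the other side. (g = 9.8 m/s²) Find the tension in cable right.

Angles from the horizontal: cable left is 90° − 48° = 42°, cable right is 90° − 56° = 34°.
Weight W = 131 × 9.8 = 1284 N acts straight down.
Horizontal: T_left cos 42° = T_right cos 34°  →  T_left = 1.116 T_right.
Vertical: T_left sin 42° + T_right sin 34° = 1284.
Substituting the horizontal relation into the vertical equation gives 1.306 T_right = 1284, so T_right = 983.3 N.

T_right ≈ 983 N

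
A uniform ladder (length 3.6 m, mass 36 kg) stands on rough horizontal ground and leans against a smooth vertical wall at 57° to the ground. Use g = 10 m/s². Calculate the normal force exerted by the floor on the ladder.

N_floor ≈ 360 N

ΣF_y = 0: N_floor = 36×10 = 360 N.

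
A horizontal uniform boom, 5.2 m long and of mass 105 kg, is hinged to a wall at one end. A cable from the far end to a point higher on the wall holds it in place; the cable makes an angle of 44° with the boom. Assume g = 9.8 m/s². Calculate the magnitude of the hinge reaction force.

Take torques about the hinge: T sin 44° · 5.2 = 105×9.8×2.6 = 2675.4 N·m.
So T = 2675.4 / (0.6947 × 5.2) = 740.65 N.
ΣF_x = 0: H_x = T cos 44° = 532.78 N.
ΣF_y = 0: H_y = (105×9.8) − T sin 44° = 1029 − 514.5 = 514.5 N.
|H| = √(H_x² + H_y²) = √((532.78)² + (514.5)²) = 740.65 N.

|H| ≈ 741 N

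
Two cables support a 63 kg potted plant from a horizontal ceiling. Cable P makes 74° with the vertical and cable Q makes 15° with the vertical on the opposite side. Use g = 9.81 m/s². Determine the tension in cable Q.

Angles from the horizontal: cable P is 90° − 74° = 16°, cable Q is 90° − 15° = 75°.
Weight W = 63 × 9.81 = 618 N acts straight down.
Horizontal: T_P cos 16° = T_Q cos 75°  →  T_P = 0.2692 T_Q.
Vertical: T_P sin 16° + T_Q sin 75° = 618.
Substituting the horizontal relation into the vertical equation gives 1.04 T_Q = 618, so T_Q = 594.2 N.

T_Q ≈ 594 N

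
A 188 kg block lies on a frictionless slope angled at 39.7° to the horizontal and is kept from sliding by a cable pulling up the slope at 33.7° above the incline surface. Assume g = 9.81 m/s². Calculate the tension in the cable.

Take axes along and perpendicular to the incline. Weight components: W sin 39.7° = 1178 N down-slope, W cos 39.7° = 1419 N into the surface.
Along incline: T cos 33.7° = W sin 39.7° → T = 1416 N.
Perpendicular: N = W cos 39.7° − T sin 33.7° = 633.3 N.

T ≈ 1420 N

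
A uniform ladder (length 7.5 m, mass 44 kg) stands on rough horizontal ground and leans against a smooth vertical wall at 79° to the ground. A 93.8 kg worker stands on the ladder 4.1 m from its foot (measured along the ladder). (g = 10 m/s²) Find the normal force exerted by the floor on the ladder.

ΣF_y = 0: N_floor = 44×10 + 93.8×10 = 1378 N.

N_floor ≈ 1380 N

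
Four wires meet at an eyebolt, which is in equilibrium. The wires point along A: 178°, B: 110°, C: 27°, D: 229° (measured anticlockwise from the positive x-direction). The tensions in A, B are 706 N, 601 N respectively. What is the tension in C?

Resolve: ΣF_x = 706 cos 178° + 601 cos 110° + T_C cos 27° + T_D cos 229° = 0.
        ΣF_y = 706 sin 178° + 601 sin 110° + T_C sin 27° + T_D sin 229° = 0.
The known terms sum to (-911.1, 589.4) N, so 0.8910 T_C − 0.6561 T_D = 911.1 and 0.4540 T_C − 0.7547 T_D = -589.4.
Solving simultaneously: T_C = 2868 N, T_D = 2506 N.

T_C ≈ 2870 N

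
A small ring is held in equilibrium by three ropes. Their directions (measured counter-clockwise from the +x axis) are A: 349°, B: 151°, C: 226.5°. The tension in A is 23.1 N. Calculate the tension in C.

Resolve: ΣF_x = 23.1 cos 349° + T_B cos 151° + T_C cos 226.5° = 0.
        ΣF_y = 23.1 sin 349° + T_B sin 151° + T_C sin 226.5° = 0.
The known terms sum to (22.68, -4.408) N, so -0.8746 T_B − 0.6884 T_C = -22.68 and 0.4848 T_B − 0.7254 T_C = 4.408.
Solving simultaneously: T_B = 20.12 N, T_C = 7.373 N.

T_C ≈ 7.37 N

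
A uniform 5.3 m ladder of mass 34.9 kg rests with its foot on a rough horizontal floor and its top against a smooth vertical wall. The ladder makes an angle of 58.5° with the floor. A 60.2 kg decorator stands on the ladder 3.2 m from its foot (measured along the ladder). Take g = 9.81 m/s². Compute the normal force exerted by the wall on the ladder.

Torques about the foot: N_wall · 5.3 sin 58.5° = 34.9×9.81×2.65 cos 58.5° + 60.2×9.81×3.2 cos 58.5° → N_wall = 323.41 N.

N_wall ≈ 323 N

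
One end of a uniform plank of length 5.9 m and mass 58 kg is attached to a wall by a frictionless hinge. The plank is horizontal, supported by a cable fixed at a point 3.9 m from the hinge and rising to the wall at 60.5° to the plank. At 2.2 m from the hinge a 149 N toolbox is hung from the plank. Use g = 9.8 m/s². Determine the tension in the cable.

T ≈ 591 N

Take torques about the hinge: T sin 60.5° · 3.9 = 58×9.8×2.95 + 149×2.2 = 2004.6 N·m.
So T = 2004.6 / (0.8704 × 3.9) = 590.56 N.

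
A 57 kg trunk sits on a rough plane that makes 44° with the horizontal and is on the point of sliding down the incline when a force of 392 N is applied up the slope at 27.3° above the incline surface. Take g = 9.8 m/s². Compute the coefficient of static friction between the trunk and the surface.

On the verge of sliding down the incline, friction is at its maximum μN and acts up the slope.
Perpendicular to incline: N = W cos 44° − P sin 27.3° = 401.8 − 179.8 = 222 N.
Along incline: P cos 27.3° + μN = W sin 44° → μ = (W sin 44° − P cos 27.3°) / N = 0.1788.

μ ≈ 0.179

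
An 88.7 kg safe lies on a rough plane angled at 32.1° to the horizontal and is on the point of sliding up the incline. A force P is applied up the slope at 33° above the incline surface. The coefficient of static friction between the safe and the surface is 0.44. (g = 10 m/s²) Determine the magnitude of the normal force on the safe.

On the verge of sliding up the incline, friction equals μN and acts down the slope.
Perpendicular: N + P sin 33° = W cos 32.1° = 751.4 N.
Along incline: P cos 33° = W sin 32.1° + μN  with W sin 32.1° = 471.4 N.
Solving the pair for P and N: P = 743.7 N, N = 346.3 N (and f = μN = 152.4 N).

N ≈ 346 N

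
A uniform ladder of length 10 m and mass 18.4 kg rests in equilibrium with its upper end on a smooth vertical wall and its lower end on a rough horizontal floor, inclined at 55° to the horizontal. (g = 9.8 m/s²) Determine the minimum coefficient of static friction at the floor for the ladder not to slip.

μ_min ≈ 0.350

ΣF_y = 0: N_floor = 18.4×9.8 = 180.32 N.
Torques about the foot: N_wall · 10 sin 55° = 18.4×9.8×5 cos 55° → N_wall = 63.131 N.
ΣF_x = 0: f_floor = N_wall = 63.131 N.
μ_min = f_floor / N_floor = 63.131 / 180.32 = 0.3501.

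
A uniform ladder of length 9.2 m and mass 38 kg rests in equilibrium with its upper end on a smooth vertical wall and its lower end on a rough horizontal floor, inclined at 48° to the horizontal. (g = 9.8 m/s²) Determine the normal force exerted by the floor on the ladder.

ΣF_y = 0: N_floor = 38×9.8 = 372.4 N.

N_floor ≈ 372 N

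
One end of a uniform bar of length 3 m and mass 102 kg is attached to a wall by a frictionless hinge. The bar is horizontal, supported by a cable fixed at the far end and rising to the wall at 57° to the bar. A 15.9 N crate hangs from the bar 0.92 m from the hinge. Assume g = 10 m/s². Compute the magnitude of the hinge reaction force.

Take torques about the hinge: T sin 57° · 3 = 102×10×1.5 + 15.9×0.92 = 1544.6 N·m.
So T = 1544.6 / (0.8387 × 3) = 613.92 N.
ΣF_x = 0: H_x = T cos 57° = 334.36 N.
ΣF_y = 0: H_y = (102×10 + 15.9) − T sin 57° = 1035.9 − 514.88 = 521.02 N.
|H| = √(H_x² + H_y²) = √((334.36)² + (521.02)²) = 619.08 N.

|H| ≈ 619 N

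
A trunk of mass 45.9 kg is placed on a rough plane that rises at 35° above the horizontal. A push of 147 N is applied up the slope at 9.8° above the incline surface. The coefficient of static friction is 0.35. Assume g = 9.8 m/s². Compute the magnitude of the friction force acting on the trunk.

f ≈ 113 N

Axes along / perpendicular to the incline. W sin 35° = 258 N down-slope; W cos 35° = 368.5 N into the surface.
Perpendicular: N = W cos 35° − P sin 9.8° = 368.5 − 25.02 = 343.5 N.
Along incline: P cos 9.8° + f = W sin 35° (friction acts up-slope) → f = 258 − 144.9 = 113.2 N.
|f| = 113.2 N ≤ μN = 120.2 N, so the trunk is indeed static.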